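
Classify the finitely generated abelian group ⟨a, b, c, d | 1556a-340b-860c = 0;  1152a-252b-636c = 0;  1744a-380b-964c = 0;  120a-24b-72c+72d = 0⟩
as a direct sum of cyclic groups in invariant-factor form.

rank_ℚ(R)=4; free=4−4=0
SNF(R) diag = [4, 12, 24, 72] → torsion [4, 12, 24, 72]

Answer: M ≅ ℤ/4 ⊕ ℤ/12 ⊕ ℤ/24 ⊕ ℤ/72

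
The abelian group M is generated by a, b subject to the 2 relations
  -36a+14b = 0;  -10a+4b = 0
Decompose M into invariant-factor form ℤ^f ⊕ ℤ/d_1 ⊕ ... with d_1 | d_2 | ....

rank_ℚ(R)=2; free=2−2=0
SNF(R) diag = [2, 2] → torsion [2, 2]

Answer: M ≅ ℤ/2 ⊕ ℤ/2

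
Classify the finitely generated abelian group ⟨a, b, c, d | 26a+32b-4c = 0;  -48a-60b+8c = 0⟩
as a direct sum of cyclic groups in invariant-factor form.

Answer: M ≅ ℤ^2 ⊕ ℤ/2 ⊕ ℤ/4

Derivation:
rank_ℚ(R)=2; free=4−2=2
SNF(R) diag = [2, 4] → torsion [2, 4]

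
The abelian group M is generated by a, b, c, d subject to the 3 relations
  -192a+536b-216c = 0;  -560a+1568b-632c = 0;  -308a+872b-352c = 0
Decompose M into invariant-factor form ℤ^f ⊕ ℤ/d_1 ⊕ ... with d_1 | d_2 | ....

Answer: M ≅ ℤ^1 ⊕ ℤ/4 ⊕ ℤ/8 ⊕ ℤ/8

Derivation:
rank_ℚ(R)=3; free=4−3=1
SNF(R) diag = [4, 8, 8] → torsion [4, 8, 8]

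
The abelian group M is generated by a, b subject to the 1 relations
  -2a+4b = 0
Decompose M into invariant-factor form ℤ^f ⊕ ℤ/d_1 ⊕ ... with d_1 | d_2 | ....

Answer: M ≅ ℤ^1 ⊕ ℤ/2

Derivation:
rank_ℚ(R)=1; free=2−1=1
SNF(R) diag = [2] → torsion [2]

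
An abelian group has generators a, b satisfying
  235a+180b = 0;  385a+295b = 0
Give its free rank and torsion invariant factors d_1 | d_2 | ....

rank_ℚ(R)=2; free=2−2=0
SNF(R) diag = [5, 5] → torsion [5, 5]

Answer: M ≅ ℤ/5 ⊕ ℤ/5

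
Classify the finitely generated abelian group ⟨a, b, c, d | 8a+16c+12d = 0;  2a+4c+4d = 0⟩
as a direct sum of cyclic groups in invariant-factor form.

Answer: M ≅ ℤ^2 ⊕ ℤ/2 ⊕ ℤ/4

Derivation:
rank_ℚ(R)=2; free=4−2=2
SNF(R) diag = [2, 4] → torsion [2, 4]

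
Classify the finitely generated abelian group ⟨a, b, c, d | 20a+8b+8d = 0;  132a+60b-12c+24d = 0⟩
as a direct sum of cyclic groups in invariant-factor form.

rank_ℚ(R)=2; free=4−2=2
SNF(R) diag = [4, 12] → torsion [4, 12]

Answer: M ≅ ℤ^2 ⊕ ℤ/4 ⊕ ℤ/12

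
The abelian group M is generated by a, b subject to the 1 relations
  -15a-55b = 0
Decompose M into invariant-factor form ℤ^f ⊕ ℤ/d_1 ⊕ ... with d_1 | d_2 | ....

Answer: M ≅ ℤ^1 ⊕ ℤ/5

Derivation:
rank_ℚ(R)=1; free=2−1=1
SNF(R) diag = [5] → torsion [5]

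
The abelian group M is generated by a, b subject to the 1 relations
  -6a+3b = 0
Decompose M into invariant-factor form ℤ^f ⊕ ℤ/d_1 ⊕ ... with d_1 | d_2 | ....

Answer: M ≅ ℤ^1 ⊕ ℤ/3

Derivation:
rank_ℚ(R)=1; free=2−1=1
SNF(R) diag = [3] → torsion [3]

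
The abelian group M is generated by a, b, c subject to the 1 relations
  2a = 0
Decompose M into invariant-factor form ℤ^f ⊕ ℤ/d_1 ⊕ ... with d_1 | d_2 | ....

rank_ℚ(R)=1; free=3−1=2
SNF(R) diag = [2] → torsion [2]

Answer: M ≅ ℤ^2 ⊕ ℤ/2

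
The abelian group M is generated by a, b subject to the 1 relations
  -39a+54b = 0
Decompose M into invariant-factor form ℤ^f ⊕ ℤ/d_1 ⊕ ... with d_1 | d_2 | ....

Answer: M ≅ ℤ^1 ⊕ ℤ/3

Derivation:
rank_ℚ(R)=1; free=2−1=1
SNF(R) diag = [3] → torsion [3]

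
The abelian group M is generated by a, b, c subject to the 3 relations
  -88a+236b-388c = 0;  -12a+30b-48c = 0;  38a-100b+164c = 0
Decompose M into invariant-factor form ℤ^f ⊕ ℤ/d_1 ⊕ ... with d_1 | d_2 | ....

Answer: M ≅ ℤ/2 ⊕ ℤ/6 ⊕ ℤ/12

Derivation:
rank_ℚ(R)=3; free=3−3=0
SNF(R) diag = [2, 6, 12] → torsion [2, 6, 12]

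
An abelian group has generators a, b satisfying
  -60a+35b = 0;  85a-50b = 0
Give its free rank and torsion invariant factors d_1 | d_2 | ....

Answer: M ≅ ℤ/5 ⊕ ℤ/5

Derivation:
rank_ℚ(R)=2; free=2−2=0
SNF(R) diag = [5, 5] → torsion [5, 5]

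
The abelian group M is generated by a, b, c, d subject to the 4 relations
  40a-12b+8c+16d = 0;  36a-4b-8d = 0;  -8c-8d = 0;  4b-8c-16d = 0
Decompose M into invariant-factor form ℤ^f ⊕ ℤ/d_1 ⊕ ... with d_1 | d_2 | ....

rank_ℚ(R)=4; free=4−4=0
SNF(R) diag = [4, 4, 8, 16] → torsion [4, 4, 8, 16]

Answer: M ≅ ℤ/4 ⊕ ℤ/4 ⊕ ℤ/8 ⊕ ℤ/16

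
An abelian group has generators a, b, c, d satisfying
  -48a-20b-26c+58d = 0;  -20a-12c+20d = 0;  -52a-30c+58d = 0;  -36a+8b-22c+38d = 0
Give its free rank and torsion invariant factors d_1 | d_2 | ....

Answer: M ≅ ℤ/2 ⊕ ℤ/4 ⊕ ℤ/12 ⊕ ℤ/12

Derivation:
rank_ℚ(R)=4; free=4−4=0
SNF(R) diag = [2, 4, 12, 12] → torsion [2, 4, 12, 12]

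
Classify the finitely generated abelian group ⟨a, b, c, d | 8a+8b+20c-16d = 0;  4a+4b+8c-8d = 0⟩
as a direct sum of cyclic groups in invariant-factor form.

rank_ℚ(R)=2; free=4−2=2
SNF(R) diag = [4, 4] → torsion [4, 4]

Answer: M ≅ ℤ^2 ⊕ ℤ/4 ⊕ ℤ/4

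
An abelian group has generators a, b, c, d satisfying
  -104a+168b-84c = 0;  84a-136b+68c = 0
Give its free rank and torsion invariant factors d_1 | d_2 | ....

Answer: M ≅ ℤ^2 ⊕ ℤ/4 ⊕ ℤ/4

Derivation:
rank_ℚ(R)=2; free=4−2=2
SNF(R) diag = [4, 4] → torsion [4, 4]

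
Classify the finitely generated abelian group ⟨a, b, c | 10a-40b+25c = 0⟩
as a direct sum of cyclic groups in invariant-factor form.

rank_ℚ(R)=1; free=3−1=2
SNF(R) diag = [5] → torsion [5]

Answer: M ≅ ℤ^2 ⊕ ℤ/5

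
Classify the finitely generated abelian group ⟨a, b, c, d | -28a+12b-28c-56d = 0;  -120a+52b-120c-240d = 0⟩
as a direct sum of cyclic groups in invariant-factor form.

rank_ℚ(R)=2; free=4−2=2
SNF(R) diag = [4, 4] → torsion [4, 4]

Answer: M ≅ ℤ^2 ⊕ ℤ/4 ⊕ ℤ/4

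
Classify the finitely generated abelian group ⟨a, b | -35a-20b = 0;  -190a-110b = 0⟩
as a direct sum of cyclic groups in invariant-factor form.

rank_ℚ(R)=2; free=2−2=0
SNF(R) diag = [5, 10] → torsion [5, 10]

Answer: M ≅ ℤ/5 ⊕ ℤ/10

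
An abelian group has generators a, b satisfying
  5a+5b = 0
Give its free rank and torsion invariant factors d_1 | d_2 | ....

rank_ℚ(R)=1; free=2−1=1
SNF(R) diag = [5] → torsion [5]

Answer: M ≅ ℤ^1 ⊕ ℤ/5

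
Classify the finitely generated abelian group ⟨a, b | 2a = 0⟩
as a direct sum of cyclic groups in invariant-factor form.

Answer: M ≅ ℤ^1 ⊕ ℤ/2

Derivation:
rank_ℚ(R)=1; free=2−1=1
SNF(R) diag = [2] → torsion [2]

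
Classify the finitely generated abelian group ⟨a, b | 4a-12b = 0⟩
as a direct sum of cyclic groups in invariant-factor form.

rank_ℚ(R)=1; free=2−1=1
SNF(R) diag = [4] → torsion [4]

Answer: M ≅ ℤ^1 ⊕ ℤ/4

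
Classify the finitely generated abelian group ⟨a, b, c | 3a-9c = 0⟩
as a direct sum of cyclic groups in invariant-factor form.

rank_ℚ(R)=1; free=3−1=2
SNF(R) diag = [3] → torsion [3]

Answer: M ≅ ℤ^2 ⊕ ℤ/3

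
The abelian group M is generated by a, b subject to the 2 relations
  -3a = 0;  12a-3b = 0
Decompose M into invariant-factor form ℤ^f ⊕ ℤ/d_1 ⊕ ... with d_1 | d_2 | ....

rank_ℚ(R)=2; free=2−2=0
SNF(R) diag = [3, 3] → torsion [3, 3]

Answer: M ≅ ℤ/3 ⊕ ℤ/3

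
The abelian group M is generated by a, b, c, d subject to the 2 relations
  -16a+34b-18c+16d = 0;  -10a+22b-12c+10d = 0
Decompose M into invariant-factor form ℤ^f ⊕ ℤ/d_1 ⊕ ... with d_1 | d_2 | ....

rank_ℚ(R)=2; free=4−2=2
SNF(R) diag = [2, 6] → torsion [2, 6]

Answer: M ≅ ℤ^2 ⊕ ℤ/2 ⊕ ℤ/6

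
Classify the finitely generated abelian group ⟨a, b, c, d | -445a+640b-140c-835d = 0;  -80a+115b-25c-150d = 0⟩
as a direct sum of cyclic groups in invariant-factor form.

Answer: M ≅ ℤ^2 ⊕ ℤ/5 ⊕ ℤ/5

Derivation:
rank_ℚ(R)=2; free=4−2=2
SNF(R) diag = [5, 5] → torsion [5, 5]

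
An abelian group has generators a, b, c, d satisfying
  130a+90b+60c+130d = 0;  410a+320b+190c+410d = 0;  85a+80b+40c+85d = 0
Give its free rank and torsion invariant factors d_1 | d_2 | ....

Answer: M ≅ ℤ^1 ⊕ ℤ/5 ⊕ ℤ/10 ⊕ ℤ/30

Derivation:
rank_ℚ(R)=3; free=4−3=1
SNF(R) diag = [5, 10, 30] → torsion [5, 10, 30]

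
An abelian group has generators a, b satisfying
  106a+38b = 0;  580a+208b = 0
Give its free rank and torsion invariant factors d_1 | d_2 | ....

rank_ℚ(R)=2; free=2−2=0
SNF(R) diag = [2, 4] → torsion [2, 4]

Answer: M ≅ ℤ/2 ⊕ ℤ/4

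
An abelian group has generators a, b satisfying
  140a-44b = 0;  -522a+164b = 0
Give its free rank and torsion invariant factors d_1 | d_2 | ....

Answer: M ≅ ℤ/2 ⊕ ℤ/4

Derivation:
rank_ℚ(R)=2; free=2−2=0
SNF(R) diag = [2, 4] → torsion [2, 4]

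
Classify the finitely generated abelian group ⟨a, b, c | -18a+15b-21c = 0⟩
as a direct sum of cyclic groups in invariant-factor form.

rank_ℚ(R)=1; free=3−1=2
SNF(R) diag = [3] → torsion [3]

Answer: M ≅ ℤ^2 ⊕ ℤ/3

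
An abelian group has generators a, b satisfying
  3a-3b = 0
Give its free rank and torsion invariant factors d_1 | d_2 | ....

rank_ℚ(R)=1; free=2−1=1
SNF(R) diag = [3] → torsion [3]

Answer: M ≅ ℤ^1 ⊕ ℤ/3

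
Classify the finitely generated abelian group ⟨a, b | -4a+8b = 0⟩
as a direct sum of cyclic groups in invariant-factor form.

Answer: M ≅ ℤ^1 ⊕ ℤ/4

Derivation:
rank_ℚ(R)=1; free=2−1=1
SNF(R) diag = [4] → torsion [4]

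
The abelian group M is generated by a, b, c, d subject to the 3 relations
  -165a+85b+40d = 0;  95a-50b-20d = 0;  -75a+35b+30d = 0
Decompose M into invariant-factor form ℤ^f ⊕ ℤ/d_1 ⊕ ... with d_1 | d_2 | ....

Answer: M ≅ ℤ^1 ⊕ ℤ/5 ⊕ ℤ/5 ⊕ ℤ/10

Derivation:
rank_ℚ(R)=3; free=4−3=1
SNF(R) diag = [5, 5, 10] → torsion [5, 5, 10]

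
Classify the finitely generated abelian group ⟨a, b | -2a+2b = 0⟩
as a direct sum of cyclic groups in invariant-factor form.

rank_ℚ(R)=1; free=2−1=1
SNF(R) diag = [2] → torsion [2]

Answer: M ≅ ℤ^1 ⊕ ℤ/2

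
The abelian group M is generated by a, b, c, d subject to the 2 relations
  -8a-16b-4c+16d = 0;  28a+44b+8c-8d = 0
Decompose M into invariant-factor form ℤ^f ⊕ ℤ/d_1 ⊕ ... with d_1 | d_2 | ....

rank_ℚ(R)=2; free=4−2=2
SNF(R) diag = [4, 12] → torsion [4, 12]

Answer: M ≅ ℤ^2 ⊕ ℤ/4 ⊕ ℤ/12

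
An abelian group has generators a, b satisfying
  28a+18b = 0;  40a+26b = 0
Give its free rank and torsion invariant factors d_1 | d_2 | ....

rank_ℚ(R)=2; free=2−2=0
SNF(R) diag = [2, 4] → torsion [2, 4]

Answer: M ≅ ℤ/2 ⊕ ℤ/4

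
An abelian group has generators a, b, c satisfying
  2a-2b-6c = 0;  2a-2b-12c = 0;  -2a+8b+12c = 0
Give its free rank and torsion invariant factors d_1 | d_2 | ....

rank_ℚ(R)=3; free=3−3=0
SNF(R) diag = [2, 6, 6] → torsion [2, 6, 6]

Answer: M ≅ ℤ/2 ⊕ ℤ/6 ⊕ ℤ/6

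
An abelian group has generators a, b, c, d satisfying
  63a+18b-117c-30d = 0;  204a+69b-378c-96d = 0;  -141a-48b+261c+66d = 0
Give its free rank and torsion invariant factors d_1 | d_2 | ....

Answer: M ≅ ℤ^1 ⊕ ℤ/3 ⊕ ℤ/3 ⊕ ℤ/6

Derivation:
rank_ℚ(R)=3; free=4−3=1
SNF(R) diag = [3, 3, 6] → torsion [3, 3, 6]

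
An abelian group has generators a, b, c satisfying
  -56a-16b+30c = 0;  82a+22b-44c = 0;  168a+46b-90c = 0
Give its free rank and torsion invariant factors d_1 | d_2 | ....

rank_ℚ(R)=3; free=3−3=0
SNF(R) diag = [2, 2, 2] → torsion [2, 2, 2]

Answer: M ≅ ℤ/2 ⊕ ℤ/2 ⊕ ℤ/2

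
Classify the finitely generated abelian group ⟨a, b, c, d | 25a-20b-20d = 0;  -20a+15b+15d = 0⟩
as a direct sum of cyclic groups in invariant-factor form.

Answer: M ≅ ℤ^2 ⊕ ℤ/5 ⊕ ℤ/5

Derivation:
rank_ℚ(R)=2; free=4−2=2
SNF(R) diag = [5, 5] → torsion [5, 5]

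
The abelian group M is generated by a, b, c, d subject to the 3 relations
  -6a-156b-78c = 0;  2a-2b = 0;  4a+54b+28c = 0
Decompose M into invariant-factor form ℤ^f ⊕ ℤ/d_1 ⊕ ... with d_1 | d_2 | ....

Answer: M ≅ ℤ^1 ⊕ ℤ/2 ⊕ ℤ/2 ⊕ ℤ/6

Derivation:
rank_ℚ(R)=3; free=4−3=1
SNF(R) diag = [2, 2, 6] → torsion [2, 2, 6]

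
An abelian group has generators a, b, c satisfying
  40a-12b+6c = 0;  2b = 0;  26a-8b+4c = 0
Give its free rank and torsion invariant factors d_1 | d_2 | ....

Answer: M ≅ ℤ/2 ⊕ ℤ/2 ⊕ ℤ/2

Derivation:
rank_ℚ(R)=3; free=3−3=0
SNF(R) diag = [2, 2, 2] → torsion [2, 2, 2]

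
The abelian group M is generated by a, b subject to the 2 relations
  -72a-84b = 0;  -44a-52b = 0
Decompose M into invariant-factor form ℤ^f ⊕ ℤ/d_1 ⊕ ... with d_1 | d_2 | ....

Answer: M ≅ ℤ/4 ⊕ ℤ/12

Derivation:
rank_ℚ(R)=2; free=2−2=0
SNF(R) diag = [4, 12] → torsion [4, 12]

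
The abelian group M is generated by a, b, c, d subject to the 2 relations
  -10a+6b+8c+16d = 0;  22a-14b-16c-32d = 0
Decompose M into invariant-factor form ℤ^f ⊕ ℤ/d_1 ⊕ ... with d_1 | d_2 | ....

Answer: M ≅ ℤ^2 ⊕ ℤ/2 ⊕ ℤ/4

Derivation:
rank_ℚ(R)=2; free=4−2=2
SNF(R) diag = [2, 4] → torsion [2, 4]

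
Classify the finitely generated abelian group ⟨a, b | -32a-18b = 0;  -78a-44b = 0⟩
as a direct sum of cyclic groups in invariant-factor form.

Answer: M ≅ ℤ/2 ⊕ ℤ/2

Derivation:
rank_ℚ(R)=2; free=2−2=0
SNF(R) diag = [2, 2] → torsion [2, 2]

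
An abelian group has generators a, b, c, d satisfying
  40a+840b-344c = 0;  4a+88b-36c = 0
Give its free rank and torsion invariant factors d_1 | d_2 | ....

Answer: M ≅ ℤ^2 ⊕ ℤ/4 ⊕ ℤ/8

Derivation:
rank_ℚ(R)=2; free=4−2=2
SNF(R) diag = [4, 8] → torsion [4, 8]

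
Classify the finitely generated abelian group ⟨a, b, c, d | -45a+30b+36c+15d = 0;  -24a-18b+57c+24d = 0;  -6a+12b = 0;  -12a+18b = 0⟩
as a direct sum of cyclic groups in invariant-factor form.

rank_ℚ(R)=4; free=4−4=0
SNF(R) diag = [3, 3, 6, 6] → torsion [3, 3, 6, 6]

Answer: M ≅ ℤ/3 ⊕ ℤ/3 ⊕ ℤ/6 ⊕ ℤ/6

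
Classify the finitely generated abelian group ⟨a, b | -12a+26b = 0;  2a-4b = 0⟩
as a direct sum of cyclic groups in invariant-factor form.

Answer: M ≅ ℤ/2 ⊕ ℤ/2

Derivation:
rank_ℚ(R)=2; free=2−2=0
SNF(R) diag = [2, 2] → torsion [2, 2]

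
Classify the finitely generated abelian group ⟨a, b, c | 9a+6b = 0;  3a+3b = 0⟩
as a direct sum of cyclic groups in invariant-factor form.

rank_ℚ(R)=2; free=3−2=1
SNF(R) diag = [3, 3] → torsion [3, 3]

Answer: M ≅ ℤ^1 ⊕ ℤ/3 ⊕ ℤ/3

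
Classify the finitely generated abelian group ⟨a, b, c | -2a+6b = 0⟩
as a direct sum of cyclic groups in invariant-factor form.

rank_ℚ(R)=1; free=3−1=2
SNF(R) diag = [2] → torsion [2]

Answer: M ≅ ℤ^2 ⊕ ℤ/2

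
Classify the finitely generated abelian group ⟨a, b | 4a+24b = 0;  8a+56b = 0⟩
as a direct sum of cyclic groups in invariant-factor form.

rank_ℚ(R)=2; free=2−2=0
SNF(R) diag = [4, 8] → torsion [4, 8]

Answer: M ≅ ℤ/4 ⊕ ℤ/8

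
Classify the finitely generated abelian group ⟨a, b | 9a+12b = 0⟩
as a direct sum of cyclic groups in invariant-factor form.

rank_ℚ(R)=1; free=2−1=1
SNF(R) diag = [3] → torsion [3]

Answer: M ≅ ℤ^1 ⊕ ℤ/3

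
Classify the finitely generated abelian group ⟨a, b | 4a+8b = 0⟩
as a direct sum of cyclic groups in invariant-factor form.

Answer: M ≅ ℤ^1 ⊕ ℤ/4

Derivation:
rank_ℚ(R)=1; free=2−1=1
SNF(R) diag = [4] → torsion [4]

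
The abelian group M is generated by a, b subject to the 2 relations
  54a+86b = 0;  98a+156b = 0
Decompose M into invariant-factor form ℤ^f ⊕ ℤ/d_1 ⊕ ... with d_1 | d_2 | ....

rank_ℚ(R)=2; free=2−2=0
SNF(R) diag = [2, 2] → torsion [2, 2]

Answer: M ≅ ℤ/2 ⊕ ℤ/2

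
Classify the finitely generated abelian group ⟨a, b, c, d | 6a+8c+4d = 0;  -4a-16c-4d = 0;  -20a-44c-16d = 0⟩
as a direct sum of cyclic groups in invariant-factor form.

rank_ℚ(R)=3; free=4−3=1
SNF(R) diag = [2, 4, 4] → torsion [2, 4, 4]

Answer: M ≅ ℤ^1 ⊕ ℤ/2 ⊕ ℤ/4 ⊕ ℤ/4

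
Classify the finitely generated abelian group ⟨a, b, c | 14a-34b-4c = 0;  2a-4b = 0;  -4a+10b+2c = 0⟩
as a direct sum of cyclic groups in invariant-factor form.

rank_ℚ(R)=3; free=3−3=0
SNF(R) diag = [2, 2, 2] → torsion [2, 2, 2]

Answer: M ≅ ℤ/2 ⊕ ℤ/2 ⊕ ℤ/2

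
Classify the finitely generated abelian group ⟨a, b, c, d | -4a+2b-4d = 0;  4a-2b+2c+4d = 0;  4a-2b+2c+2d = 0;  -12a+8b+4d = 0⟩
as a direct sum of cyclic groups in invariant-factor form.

Answer: M ≅ ℤ/2 ⊕ ℤ/2 ⊕ ℤ/2 ⊕ ℤ/4

Derivation:
rank_ℚ(R)=4; free=4−4=0
SNF(R) diag = [2, 2, 2, 4] → torsion [2, 2, 2, 4]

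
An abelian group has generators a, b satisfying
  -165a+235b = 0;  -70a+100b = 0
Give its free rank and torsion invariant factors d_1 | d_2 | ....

Answer: M ≅ ℤ/5 ⊕ ℤ/10

Derivation:
rank_ℚ(R)=2; free=2−2=0
SNF(R) diag = [5, 10] → torsion [5, 10]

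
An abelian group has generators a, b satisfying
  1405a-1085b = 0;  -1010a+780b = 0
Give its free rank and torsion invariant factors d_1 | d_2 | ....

Answer: M ≅ ℤ/5 ⊕ ℤ/10

Derivation:
rank_ℚ(R)=2; free=2−2=0
SNF(R) diag = [5, 10] → torsion [5, 10]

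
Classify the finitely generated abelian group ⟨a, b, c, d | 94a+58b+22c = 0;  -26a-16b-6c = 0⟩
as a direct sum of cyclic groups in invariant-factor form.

Answer: M ≅ ℤ^2 ⊕ ℤ/2 ⊕ ℤ/2

Derivation:
rank_ℚ(R)=2; free=4−2=2
SNF(R) diag = [2, 2] → torsion [2, 2]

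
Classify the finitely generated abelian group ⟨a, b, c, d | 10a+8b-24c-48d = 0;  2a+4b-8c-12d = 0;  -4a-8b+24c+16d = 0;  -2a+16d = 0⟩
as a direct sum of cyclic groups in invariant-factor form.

rank_ℚ(R)=4; free=4−4=0
SNF(R) diag = [2, 4, 8, 16] → torsion [2, 4, 8, 16]

Answer: M ≅ ℤ/2 ⊕ ℤ/4 ⊕ ℤ/8 ⊕ ℤ/16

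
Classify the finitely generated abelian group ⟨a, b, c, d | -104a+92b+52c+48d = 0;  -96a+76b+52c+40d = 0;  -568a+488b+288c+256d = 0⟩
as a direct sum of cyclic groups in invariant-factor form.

Answer: M ≅ ℤ^1 ⊕ ℤ/4 ⊕ ℤ/8 ⊕ ℤ/24

Derivation:
rank_ℚ(R)=3; free=4−3=1
SNF(R) diag = [4, 8, 24] → torsion [4, 8, 24]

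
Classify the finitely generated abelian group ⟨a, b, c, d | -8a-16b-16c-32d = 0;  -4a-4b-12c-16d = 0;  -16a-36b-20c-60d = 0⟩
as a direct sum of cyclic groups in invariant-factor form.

rank_ℚ(R)=3; free=4−3=1
SNF(R) diag = [4, 4, 8] → torsion [4, 4, 8]

Answer: M ≅ ℤ^1 ⊕ ℤ/4 ⊕ ℤ/4 ⊕ ℤ/8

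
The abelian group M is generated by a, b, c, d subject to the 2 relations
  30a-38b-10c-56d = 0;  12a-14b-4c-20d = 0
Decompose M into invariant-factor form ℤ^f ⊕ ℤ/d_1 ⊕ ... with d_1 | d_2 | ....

rank_ℚ(R)=2; free=4−2=2
SNF(R) diag = [2, 6] → torsion [2, 6]

Answer: M ≅ ℤ^2 ⊕ ℤ/2 ⊕ ℤ/6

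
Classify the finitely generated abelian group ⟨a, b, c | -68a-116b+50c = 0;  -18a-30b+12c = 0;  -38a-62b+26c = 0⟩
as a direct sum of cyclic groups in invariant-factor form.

Answer: M ≅ ℤ/2 ⊕ ℤ/6 ⊕ ℤ/12

Derivation:
rank_ℚ(R)=3; free=3−3=0
SNF(R) diag = [2, 6, 12] → torsion [2, 6, 12]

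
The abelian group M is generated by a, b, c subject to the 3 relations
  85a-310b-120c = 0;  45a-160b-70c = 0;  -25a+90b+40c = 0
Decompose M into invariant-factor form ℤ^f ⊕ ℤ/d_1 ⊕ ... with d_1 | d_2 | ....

rank_ℚ(R)=3; free=3−3=0
SNF(R) diag = [5, 10, 20] → torsion [5, 10, 20]

Answer: M ≅ ℤ/5 ⊕ ℤ/10 ⊕ ℤ/20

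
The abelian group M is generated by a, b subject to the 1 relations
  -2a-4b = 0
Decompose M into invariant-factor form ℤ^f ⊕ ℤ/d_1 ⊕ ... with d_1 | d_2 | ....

rank_ℚ(R)=1; free=2−1=1
SNF(R) diag = [2] → torsion [2]

Answer: M ≅ ℤ^1 ⊕ ℤ/2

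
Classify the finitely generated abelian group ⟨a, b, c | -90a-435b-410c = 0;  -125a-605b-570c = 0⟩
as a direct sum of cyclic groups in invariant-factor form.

Answer: M ≅ ℤ^1 ⊕ ℤ/5 ⊕ ℤ/5

Derivation:
rank_ℚ(R)=2; free=3−2=1
SNF(R) diag = [5, 5] → torsion [5, 5]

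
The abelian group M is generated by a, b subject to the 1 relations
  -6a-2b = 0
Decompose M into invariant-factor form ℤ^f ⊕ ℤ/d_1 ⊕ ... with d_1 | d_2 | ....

Answer: M ≅ ℤ^1 ⊕ ℤ/2

Derivation:
rank_ℚ(R)=1; free=2−1=1
SNF(R) diag = [2] → torsion [2]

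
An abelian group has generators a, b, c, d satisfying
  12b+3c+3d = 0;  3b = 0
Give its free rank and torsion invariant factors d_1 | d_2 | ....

Answer: M ≅ ℤ^2 ⊕ ℤ/3 ⊕ ℤ/3

Derivation:
rank_ℚ(R)=2; free=4−2=2
SNF(R) diag = [3, 3] → torsion [3, 3]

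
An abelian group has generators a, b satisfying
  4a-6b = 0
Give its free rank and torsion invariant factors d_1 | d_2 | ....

Answer: M ≅ ℤ^1 ⊕ ℤ/2

Derivation:
rank_ℚ(R)=1; free=2−1=1
SNF(R) diag = [2] → torsion [2]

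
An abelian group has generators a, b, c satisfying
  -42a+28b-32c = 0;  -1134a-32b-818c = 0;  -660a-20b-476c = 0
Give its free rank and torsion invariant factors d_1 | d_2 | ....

Answer: M ≅ ℤ/2 ⊕ ℤ/6 ⊕ ℤ/12

Derivation:
rank_ℚ(R)=3; free=3−3=0
SNF(R) diag = [2, 6, 12] → torsion [2, 6, 12]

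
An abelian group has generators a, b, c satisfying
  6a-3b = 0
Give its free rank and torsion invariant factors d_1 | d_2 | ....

Answer: M ≅ ℤ^2 ⊕ ℤ/3

Derivation:
rank_ℚ(R)=1; free=3−1=2
SNF(R) diag = [3] → torsion [3]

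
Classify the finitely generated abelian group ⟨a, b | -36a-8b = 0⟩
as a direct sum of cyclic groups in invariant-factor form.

rank_ℚ(R)=1; free=2−1=1
SNF(R) diag = [4] → torsion [4]

Answer: M ≅ ℤ^1 ⊕ ℤ/4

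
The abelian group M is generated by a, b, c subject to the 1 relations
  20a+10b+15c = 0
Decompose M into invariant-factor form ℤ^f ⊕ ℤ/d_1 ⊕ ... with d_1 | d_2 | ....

rank_ℚ(R)=1; free=3−1=2
SNF(R) diag = [5] → torsion [5]

Answer: M ≅ ℤ^2 ⊕ ℤ/5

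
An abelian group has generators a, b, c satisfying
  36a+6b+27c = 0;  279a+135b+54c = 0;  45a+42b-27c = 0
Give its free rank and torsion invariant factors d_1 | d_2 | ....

Answer: M ≅ ℤ/3 ⊕ ℤ/9 ⊕ ℤ/27

Derivation:
rank_ℚ(R)=3; free=3−3=0
SNF(R) diag = [3, 9, 27] → torsion [3, 9, 27]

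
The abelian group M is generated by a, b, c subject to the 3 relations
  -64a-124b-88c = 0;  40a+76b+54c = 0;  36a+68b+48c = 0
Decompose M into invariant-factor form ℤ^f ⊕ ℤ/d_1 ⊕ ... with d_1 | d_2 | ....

Answer: M ≅ ℤ/2 ⊕ ℤ/4 ⊕ ℤ/4

Derivation:
rank_ℚ(R)=3; free=3−3=0
SNF(R) diag = [2, 4, 4] → torsion [2, 4, 4]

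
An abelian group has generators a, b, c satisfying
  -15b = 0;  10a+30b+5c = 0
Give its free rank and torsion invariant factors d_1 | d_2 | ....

rank_ℚ(R)=2; free=3−2=1
SNF(R) diag = [5, 15] → torsion [5, 15]

Answer: M ≅ ℤ^1 ⊕ ℤ/5 ⊕ ℤ/15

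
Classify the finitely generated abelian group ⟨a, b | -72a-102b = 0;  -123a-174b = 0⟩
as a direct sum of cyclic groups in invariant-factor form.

rank_ℚ(R)=2; free=2−2=0
SNF(R) diag = [3, 6] → torsion [3, 6]

Answer: M ≅ ℤ/3 ⊕ ℤ/6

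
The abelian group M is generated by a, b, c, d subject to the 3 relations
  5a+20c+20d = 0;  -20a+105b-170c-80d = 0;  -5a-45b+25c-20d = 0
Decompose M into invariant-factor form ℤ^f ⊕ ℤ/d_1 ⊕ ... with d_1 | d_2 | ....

rank_ℚ(R)=3; free=4−3=1
SNF(R) diag = [5, 15, 45] → torsion [5, 15, 45]

Answer: M ≅ ℤ^1 ⊕ ℤ/5 ⊕ ℤ/15 ⊕ ℤ/45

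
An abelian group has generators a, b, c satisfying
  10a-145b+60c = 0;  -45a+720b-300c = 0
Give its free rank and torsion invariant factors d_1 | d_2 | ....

rank_ℚ(R)=2; free=3−2=1
SNF(R) diag = [5, 15] → torsion [5, 15]

Answer: M ≅ ℤ^1 ⊕ ℤ/5 ⊕ ℤ/15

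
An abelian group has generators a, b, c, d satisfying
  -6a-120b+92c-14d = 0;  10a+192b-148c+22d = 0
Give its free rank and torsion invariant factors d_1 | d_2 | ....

rank_ℚ(R)=2; free=4−2=2
SNF(R) diag = [2, 4] → torsion [2, 4]

Answer: M ≅ ℤ^2 ⊕ ℤ/2 ⊕ ℤ/4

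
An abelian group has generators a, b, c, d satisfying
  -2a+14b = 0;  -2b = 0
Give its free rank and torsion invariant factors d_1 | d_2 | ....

Answer: M ≅ ℤ^2 ⊕ ℤ/2 ⊕ ℤ/2

Derivation:
rank_ℚ(R)=2; free=4−2=2
SNF(R) diag = [2, 2] → torsion [2, 2]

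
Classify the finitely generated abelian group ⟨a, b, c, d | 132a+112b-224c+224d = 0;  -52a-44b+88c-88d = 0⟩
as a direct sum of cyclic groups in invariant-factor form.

rank_ℚ(R)=2; free=4−2=2
SNF(R) diag = [4, 4] → torsion [4, 4]

Answer: M ≅ ℤ^2 ⊕ ℤ/4 ⊕ ℤ/4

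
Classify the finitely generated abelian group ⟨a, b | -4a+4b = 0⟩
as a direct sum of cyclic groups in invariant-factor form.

rank_ℚ(R)=1; free=2−1=1
SNF(R) diag = [4] → torsion [4]

Answer: M ≅ ℤ^1 ⊕ ℤ/4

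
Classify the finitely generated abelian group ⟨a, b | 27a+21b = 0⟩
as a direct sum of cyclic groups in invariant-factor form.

rank_ℚ(R)=1; free=2−1=1
SNF(R) diag = [3] → torsion [3]

Answer: M ≅ ℤ^1 ⊕ ℤ/3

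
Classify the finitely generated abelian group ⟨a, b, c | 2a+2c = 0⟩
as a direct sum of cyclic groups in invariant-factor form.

Answer: M ≅ ℤ^2 ⊕ ℤ/2

Derivation:
rank_ℚ(R)=1; free=3−1=2
SNF(R) diag = [2] → torsion [2]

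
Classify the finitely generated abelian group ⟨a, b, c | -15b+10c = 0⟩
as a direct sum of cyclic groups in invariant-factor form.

Answer: M ≅ ℤ^2 ⊕ ℤ/5

Derivation:
rank_ℚ(R)=1; free=3−1=2
SNF(R) diag = [5] → torsion [5]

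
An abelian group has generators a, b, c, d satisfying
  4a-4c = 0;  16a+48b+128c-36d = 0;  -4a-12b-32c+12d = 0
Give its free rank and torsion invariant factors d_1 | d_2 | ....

Answer: M ≅ ℤ^1 ⊕ ℤ/4 ⊕ ℤ/12 ⊕ ℤ/12

Derivation:
rank_ℚ(R)=3; free=4−3=1
SNF(R) diag = [4, 12, 12] → torsion [4, 12, 12]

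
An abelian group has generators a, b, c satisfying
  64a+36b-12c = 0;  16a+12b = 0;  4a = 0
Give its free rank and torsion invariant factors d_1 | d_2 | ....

rank_ℚ(R)=3; free=3−3=0
SNF(R) diag = [4, 12, 12] → torsion [4, 12, 12]

Answer: M ≅ ℤ/4 ⊕ ℤ/12 ⊕ ℤ/12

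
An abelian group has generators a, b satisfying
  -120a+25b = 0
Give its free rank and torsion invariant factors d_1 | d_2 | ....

rank_ℚ(R)=1; free=2−1=1
SNF(R) diag = [5] → torsion [5]

Answer: M ≅ ℤ^1 ⊕ ℤ/5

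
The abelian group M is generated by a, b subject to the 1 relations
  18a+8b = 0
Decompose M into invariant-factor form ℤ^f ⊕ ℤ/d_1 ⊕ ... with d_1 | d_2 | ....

rank_ℚ(R)=1; free=2−1=1
SNF(R) diag = [2] → torsion [2]

Answer: M ≅ ℤ^1 ⊕ ℤ/2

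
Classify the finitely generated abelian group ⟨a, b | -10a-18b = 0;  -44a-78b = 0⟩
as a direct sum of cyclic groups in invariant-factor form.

rank_ℚ(R)=2; free=2−2=0
SNF(R) diag = [2, 6] → torsion [2, 6]

Answer: M ≅ ℤ/2 ⊕ ℤ/6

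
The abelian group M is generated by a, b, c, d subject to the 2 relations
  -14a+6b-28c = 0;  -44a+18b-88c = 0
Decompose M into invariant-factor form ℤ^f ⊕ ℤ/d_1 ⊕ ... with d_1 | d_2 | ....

rank_ℚ(R)=2; free=4−2=2
SNF(R) diag = [2, 6] → torsion [2, 6]

Answer: M ≅ ℤ^2 ⊕ ℤ/2 ⊕ ℤ/6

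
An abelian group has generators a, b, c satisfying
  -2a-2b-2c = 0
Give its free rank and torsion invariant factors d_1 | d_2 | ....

rank_ℚ(R)=1; free=3−1=2
SNF(R) diag = [2] → torsion [2]

Answer: M ≅ ℤ^2 ⊕ ℤ/2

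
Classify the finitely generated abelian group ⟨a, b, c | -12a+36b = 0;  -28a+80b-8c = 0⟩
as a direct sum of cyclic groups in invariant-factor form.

Answer: M ≅ ℤ^1 ⊕ ℤ/4 ⊕ ℤ/12

Derivation:
rank_ℚ(R)=2; free=3−2=1
SNF(R) diag = [4, 12] → torsion [4, 12]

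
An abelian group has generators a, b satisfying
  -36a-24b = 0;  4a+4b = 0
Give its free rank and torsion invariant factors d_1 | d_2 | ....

rank_ℚ(R)=2; free=2−2=0
SNF(R) diag = [4, 12] → torsion [4, 12]

Answer: M ≅ ℤ/4 ⊕ ℤ/12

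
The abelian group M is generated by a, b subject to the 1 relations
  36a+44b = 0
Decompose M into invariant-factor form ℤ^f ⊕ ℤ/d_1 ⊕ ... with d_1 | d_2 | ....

rank_ℚ(R)=1; free=2−1=1
SNF(R) diag = [4] → torsion [4]

Answer: M ≅ ℤ^1 ⊕ ℤ/4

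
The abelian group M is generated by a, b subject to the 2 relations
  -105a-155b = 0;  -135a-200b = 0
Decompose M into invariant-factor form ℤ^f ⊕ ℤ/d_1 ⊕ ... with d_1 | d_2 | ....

rank_ℚ(R)=2; free=2−2=0
SNF(R) diag = [5, 15] → torsion [5, 15]

Answer: M ≅ ℤ/5 ⊕ ℤ/15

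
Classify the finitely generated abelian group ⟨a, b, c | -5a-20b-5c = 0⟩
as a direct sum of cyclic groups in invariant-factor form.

Answer: M ≅ ℤ^2 ⊕ ℤ/5

Derivation:
rank_ℚ(R)=1; free=3−1=2
SNF(R) diag = [5] → torsion [5]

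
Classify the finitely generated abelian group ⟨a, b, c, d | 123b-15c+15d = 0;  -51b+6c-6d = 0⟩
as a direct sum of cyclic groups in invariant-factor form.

Answer: M ≅ ℤ^2 ⊕ ℤ/3 ⊕ ℤ/9

Derivation:
rank_ℚ(R)=2; free=4−2=2
SNF(R) diag = [3, 9] → torsion [3, 9]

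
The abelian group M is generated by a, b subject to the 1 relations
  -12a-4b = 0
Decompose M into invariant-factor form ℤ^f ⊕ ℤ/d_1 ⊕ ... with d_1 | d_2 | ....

rank_ℚ(R)=1; free=2−1=1
SNF(R) diag = [4] → torsion [4]

Answer: M ≅ ℤ^1 ⊕ ℤ/4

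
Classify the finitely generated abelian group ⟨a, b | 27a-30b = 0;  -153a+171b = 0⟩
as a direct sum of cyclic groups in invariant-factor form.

rank_ℚ(R)=2; free=2−2=0
SNF(R) diag = [3, 9] → torsion [3, 9]

Answer: M ≅ ℤ/3 ⊕ ℤ/9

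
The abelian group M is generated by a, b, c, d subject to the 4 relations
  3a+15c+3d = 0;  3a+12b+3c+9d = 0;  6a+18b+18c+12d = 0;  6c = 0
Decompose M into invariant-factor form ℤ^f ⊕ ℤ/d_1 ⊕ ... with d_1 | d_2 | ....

rank_ℚ(R)=4; free=4−4=0
SNF(R) diag = [3, 6, 6, 6] → torsion [3, 6, 6, 6]

Answer: M ≅ ℤ/3 ⊕ ℤ/6 ⊕ ℤ/6 ⊕ ℤ/6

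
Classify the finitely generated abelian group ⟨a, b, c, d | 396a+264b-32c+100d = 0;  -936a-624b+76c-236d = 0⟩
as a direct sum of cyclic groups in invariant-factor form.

rank_ℚ(R)=2; free=4−2=2
SNF(R) diag = [4, 12] → torsion [4, 12]

Answer: M ≅ ℤ^2 ⊕ ℤ/4 ⊕ ℤ/12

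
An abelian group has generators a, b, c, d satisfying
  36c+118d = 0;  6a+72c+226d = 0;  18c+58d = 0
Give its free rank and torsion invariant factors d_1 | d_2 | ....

Answer: M ≅ ℤ^1 ⊕ ℤ/2 ⊕ ℤ/6 ⊕ ℤ/18

Derivation:
rank_ℚ(R)=3; free=4−3=1
SNF(R) diag = [2, 6, 18] → torsion [2, 6, 18]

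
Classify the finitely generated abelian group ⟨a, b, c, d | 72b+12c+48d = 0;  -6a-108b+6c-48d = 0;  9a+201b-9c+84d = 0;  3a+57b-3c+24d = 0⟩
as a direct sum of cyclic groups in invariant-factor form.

rank_ℚ(R)=4; free=4−4=0
SNF(R) diag = [3, 6, 12, 12] → torsion [3, 6, 12, 12]

Answer: M ≅ ℤ/3 ⊕ ℤ/6 ⊕ ℤ/12 ⊕ ℤ/12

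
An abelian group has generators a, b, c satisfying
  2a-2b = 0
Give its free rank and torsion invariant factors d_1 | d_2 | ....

rank_ℚ(R)=1; free=3−1=2
SNF(R) diag = [2] → torsion [2]

Answer: M ≅ ℤ^2 ⊕ ℤ/2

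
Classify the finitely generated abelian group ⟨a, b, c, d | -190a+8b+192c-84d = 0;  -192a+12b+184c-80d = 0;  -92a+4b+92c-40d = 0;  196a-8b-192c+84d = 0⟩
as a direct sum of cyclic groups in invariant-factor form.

Answer: M ≅ ℤ/2 ⊕ ℤ/4 ⊕ ℤ/12 ⊕ ℤ/12

Derivation:
rank_ℚ(R)=4; free=4−4=0
SNF(R) diag = [2, 4, 12, 12] → torsion [2, 4, 12, 12]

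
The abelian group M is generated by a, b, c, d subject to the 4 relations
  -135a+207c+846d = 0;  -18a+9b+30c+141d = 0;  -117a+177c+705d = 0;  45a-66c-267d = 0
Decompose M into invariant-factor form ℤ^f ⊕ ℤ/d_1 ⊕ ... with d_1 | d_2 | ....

rank_ℚ(R)=4; free=4−4=0
SNF(R) diag = [3, 9, 27, 81] → torsion [3, 9, 27, 81]

Answer: M ≅ ℤ/3 ⊕ ℤ/9 ⊕ ℤ/27 ⊕ ℤ/81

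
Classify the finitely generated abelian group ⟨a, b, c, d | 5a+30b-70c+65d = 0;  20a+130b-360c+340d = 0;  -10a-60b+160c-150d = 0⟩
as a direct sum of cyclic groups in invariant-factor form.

Answer: M ≅ ℤ^1 ⊕ ℤ/5 ⊕ ℤ/10 ⊕ ℤ/20

Derivation:
rank_ℚ(R)=3; free=4−3=1
SNF(R) diag = [5, 10, 20] → torsion [5, 10, 20]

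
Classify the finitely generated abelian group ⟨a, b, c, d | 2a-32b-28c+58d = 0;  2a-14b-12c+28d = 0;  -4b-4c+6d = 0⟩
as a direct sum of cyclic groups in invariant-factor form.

rank_ℚ(R)=3; free=4−3=1
SNF(R) diag = [2, 2, 2] → torsion [2, 2, 2]

Answer: M ≅ ℤ^1 ⊕ ℤ/2 ⊕ ℤ/2 ⊕ ℤ/2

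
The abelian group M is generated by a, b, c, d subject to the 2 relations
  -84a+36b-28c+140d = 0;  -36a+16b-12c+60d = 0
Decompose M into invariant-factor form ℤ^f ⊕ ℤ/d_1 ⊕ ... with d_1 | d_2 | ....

rank_ℚ(R)=2; free=4−2=2
SNF(R) diag = [4, 4] → torsion [4, 4]

Answer: M ≅ ℤ^2 ⊕ ℤ/4 ⊕ ℤ/4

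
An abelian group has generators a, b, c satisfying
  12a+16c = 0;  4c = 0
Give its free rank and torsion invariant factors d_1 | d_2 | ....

rank_ℚ(R)=2; free=3−2=1
SNF(R) diag = [4, 12] → torsion [4, 12]

Answer: M ≅ ℤ^1 ⊕ ℤ/4 ⊕ ℤ/12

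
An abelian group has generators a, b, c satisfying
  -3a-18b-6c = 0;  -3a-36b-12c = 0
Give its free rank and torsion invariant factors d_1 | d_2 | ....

rank_ℚ(R)=2; free=3−2=1
SNF(R) diag = [3, 6] → torsion [3, 6]

Answer: M ≅ ℤ^1 ⊕ ℤ/3 ⊕ ℤ/6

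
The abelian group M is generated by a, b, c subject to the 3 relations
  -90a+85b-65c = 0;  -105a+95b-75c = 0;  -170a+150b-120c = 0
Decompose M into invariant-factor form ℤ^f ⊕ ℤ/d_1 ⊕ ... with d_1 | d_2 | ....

Answer: M ≅ ℤ/5 ⊕ ℤ/5 ⊕ ℤ/10

Derivation:
rank_ℚ(R)=3; free=3−3=0
SNF(R) diag = [5, 5, 10] → torsion [5, 5, 10]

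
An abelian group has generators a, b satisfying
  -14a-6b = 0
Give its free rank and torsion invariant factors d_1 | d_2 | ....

Answer: M ≅ ℤ^1 ⊕ ℤ/2

Derivation:
rank_ℚ(R)=1; free=2−1=1
SNF(R) diag = [2] → torsion [2]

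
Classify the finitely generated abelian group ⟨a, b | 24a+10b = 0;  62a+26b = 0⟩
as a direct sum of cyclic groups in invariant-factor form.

rank_ℚ(R)=2; free=2−2=0
SNF(R) diag = [2, 2] → torsion [2, 2]

Answer: M ≅ ℤ/2 ⊕ ℤ/2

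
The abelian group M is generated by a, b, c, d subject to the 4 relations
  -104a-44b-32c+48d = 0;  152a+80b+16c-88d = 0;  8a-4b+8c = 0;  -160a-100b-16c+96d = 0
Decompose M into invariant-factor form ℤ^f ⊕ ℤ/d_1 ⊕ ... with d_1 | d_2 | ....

Answer: M ≅ ℤ/4 ⊕ ℤ/8 ⊕ ℤ/24 ⊕ ℤ/24

Derivation:
rank_ℚ(R)=4; free=4−4=0
SNF(R) diag = [4, 8, 24, 24] → torsion [4, 8, 24, 24]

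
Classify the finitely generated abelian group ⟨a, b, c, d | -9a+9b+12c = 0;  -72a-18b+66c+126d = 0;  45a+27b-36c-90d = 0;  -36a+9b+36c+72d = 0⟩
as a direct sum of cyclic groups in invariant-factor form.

rank_ℚ(R)=4; free=4−4=0
SNF(R) diag = [3, 9, 18, 54] → torsion [3, 9, 18, 54]

Answer: M ≅ ℤ/3 ⊕ ℤ/9 ⊕ ℤ/18 ⊕ ℤ/54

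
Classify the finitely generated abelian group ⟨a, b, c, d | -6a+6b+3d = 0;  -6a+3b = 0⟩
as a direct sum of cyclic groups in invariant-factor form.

rank_ℚ(R)=2; free=4−2=2
SNF(R) diag = [3, 3] → torsion [3, 3]

Answer: M ≅ ℤ^2 ⊕ ℤ/3 ⊕ ℤ/3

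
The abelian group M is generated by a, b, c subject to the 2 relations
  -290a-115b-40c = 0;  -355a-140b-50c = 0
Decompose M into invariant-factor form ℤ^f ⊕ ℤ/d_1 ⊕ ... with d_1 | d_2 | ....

rank_ℚ(R)=2; free=3−2=1
SNF(R) diag = [5, 15] → torsion [5, 15]

Answer: M ≅ ℤ^1 ⊕ ℤ/5 ⊕ ℤ/15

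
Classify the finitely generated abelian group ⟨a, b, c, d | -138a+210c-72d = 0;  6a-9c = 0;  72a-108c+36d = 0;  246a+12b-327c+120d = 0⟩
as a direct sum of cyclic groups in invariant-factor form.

rank_ℚ(R)=4; free=4−4=0
SNF(R) diag = [3, 6, 12, 36] → torsion [3, 6, 12, 36]

Answer: M ≅ ℤ/3 ⊕ ℤ/6 ⊕ ℤ/12 ⊕ ℤ/36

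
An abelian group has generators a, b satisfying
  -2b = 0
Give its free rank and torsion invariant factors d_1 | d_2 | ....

rank_ℚ(R)=1; free=2−1=1
SNF(R) diag = [2] → torsion [2]

Answer: M ≅ ℤ^1 ⊕ ℤ/2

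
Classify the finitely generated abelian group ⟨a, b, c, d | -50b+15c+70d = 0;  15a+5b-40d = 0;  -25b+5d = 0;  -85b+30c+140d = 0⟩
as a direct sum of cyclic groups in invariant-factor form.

Answer: M ≅ ℤ/5 ⊕ ℤ/15 ⊕ ℤ/15 ⊕ ℤ/15

Derivation:
rank_ℚ(R)=4; free=4−4=0
SNF(R) diag = [5, 15, 15, 15] → torsion [5, 15, 15, 15]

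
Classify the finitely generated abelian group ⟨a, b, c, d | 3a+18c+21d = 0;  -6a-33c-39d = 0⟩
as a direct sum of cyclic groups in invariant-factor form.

rank_ℚ(R)=2; free=4−2=2
SNF(R) diag = [3, 3] → torsion [3, 3]

Answer: M ≅ ℤ^2 ⊕ ℤ/3 ⊕ ℤ/3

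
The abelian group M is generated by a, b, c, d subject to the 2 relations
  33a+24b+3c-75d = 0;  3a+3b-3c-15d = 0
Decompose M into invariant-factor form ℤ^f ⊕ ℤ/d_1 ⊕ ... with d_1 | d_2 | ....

Answer: M ≅ ℤ^2 ⊕ ℤ/3 ⊕ ℤ/9

Derivation:
rank_ℚ(R)=2; free=4−2=2
SNF(R) diag = [3, 9] → torsion [3, 9]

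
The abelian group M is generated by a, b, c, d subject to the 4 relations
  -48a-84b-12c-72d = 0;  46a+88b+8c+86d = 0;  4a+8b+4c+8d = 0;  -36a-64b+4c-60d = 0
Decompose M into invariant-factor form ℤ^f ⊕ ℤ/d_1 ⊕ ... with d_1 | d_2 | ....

rank_ℚ(R)=4; free=4−4=0
SNF(R) diag = [2, 4, 12, 36] → torsion [2, 4, 12, 36]

Answer: M ≅ ℤ/2 ⊕ ℤ/4 ⊕ ℤ/12 ⊕ ℤ/36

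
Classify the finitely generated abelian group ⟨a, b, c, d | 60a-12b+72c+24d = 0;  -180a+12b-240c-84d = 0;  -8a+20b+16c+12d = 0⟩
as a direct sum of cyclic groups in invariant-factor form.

rank_ℚ(R)=3; free=4−3=1
SNF(R) diag = [4, 12, 36] → torsion [4, 12, 36]

Answer: M ≅ ℤ^1 ⊕ ℤ/4 ⊕ ℤ/12 ⊕ ℤ/36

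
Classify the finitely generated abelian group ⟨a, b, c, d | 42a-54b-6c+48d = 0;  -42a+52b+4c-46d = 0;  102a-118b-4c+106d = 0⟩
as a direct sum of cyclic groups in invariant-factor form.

Answer: M ≅ ℤ^1 ⊕ ℤ/2 ⊕ ℤ/6 ⊕ ℤ/18

Derivation:
rank_ℚ(R)=3; free=4−3=1
SNF(R) diag = [2, 6, 18] → torsion [2, 6, 18]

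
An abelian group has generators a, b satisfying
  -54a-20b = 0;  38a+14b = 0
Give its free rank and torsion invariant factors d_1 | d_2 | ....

Answer: M ≅ ℤ/2 ⊕ ℤ/2

Derivation:
rank_ℚ(R)=2; free=2−2=0
SNF(R) diag = [2, 2] → torsion [2, 2]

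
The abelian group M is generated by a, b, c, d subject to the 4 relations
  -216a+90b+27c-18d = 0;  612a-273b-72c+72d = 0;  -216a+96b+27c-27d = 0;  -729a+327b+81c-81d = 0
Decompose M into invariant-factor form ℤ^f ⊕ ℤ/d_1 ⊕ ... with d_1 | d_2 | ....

Answer: M ≅ ℤ/3 ⊕ ℤ/9 ⊕ ℤ/9 ⊕ ℤ/27

Derivation:
rank_ℚ(R)=4; free=4−4=0
SNF(R) diag = [3, 9, 9, 27] → torsion [3, 9, 9, 27]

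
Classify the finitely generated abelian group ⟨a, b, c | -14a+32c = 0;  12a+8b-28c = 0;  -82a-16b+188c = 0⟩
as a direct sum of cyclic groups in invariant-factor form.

rank_ℚ(R)=3; free=3−3=0
SNF(R) diag = [2, 4, 8] → torsion [2, 4, 8]

Answer: M ≅ ℤ/2 ⊕ ℤ/4 ⊕ ℤ/8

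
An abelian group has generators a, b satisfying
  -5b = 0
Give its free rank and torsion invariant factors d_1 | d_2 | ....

rank_ℚ(R)=1; free=2−1=1
SNF(R) diag = [5] → torsion [5]

Answer: M ≅ ℤ^1 ⊕ ℤ/5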